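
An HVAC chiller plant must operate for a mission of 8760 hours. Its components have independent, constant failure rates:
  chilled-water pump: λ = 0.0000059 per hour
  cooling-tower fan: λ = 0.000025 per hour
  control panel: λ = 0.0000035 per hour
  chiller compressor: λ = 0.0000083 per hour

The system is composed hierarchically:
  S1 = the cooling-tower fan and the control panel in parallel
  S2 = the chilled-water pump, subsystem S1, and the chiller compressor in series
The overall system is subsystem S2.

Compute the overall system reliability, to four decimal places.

R(chilled-water pump) = exp(−0.0000059 × 8760) = 0.949629
R(cooling-tower fan) = exp(−0.000025 × 8760) = 0.803322
R(control panel) = exp(−0.0000035 × 8760) = 0.969805
R(chiller compressor) = exp(−0.0000083 × 8760) = 0.929872
Parallel (cooling-tower fan and control panel): 1 − (1 − 0.803322)(1 − 0.969805) = 0.994061
Series (chilled-water pump, [0.994061], and chiller compressor): 0.949629 × 0.994061 × 0.929872 = 0.8778

0.8778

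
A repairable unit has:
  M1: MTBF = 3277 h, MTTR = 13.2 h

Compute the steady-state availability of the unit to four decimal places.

0.9960

A(M1) = MTBF/(MTBF+MTTR) = 3277/(3277+13.2) = 0.9960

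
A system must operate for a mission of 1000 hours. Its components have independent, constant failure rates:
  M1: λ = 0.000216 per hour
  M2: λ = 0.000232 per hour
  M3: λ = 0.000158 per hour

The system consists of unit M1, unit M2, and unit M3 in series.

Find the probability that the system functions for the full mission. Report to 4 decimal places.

R(M1) = exp(−0.000216 × 1000) = 0.805735
R(M2) = exp(−0.000232 × 1000) = 0.792946
R(M3) = exp(−0.000158 × 1000) = 0.853850
Series (M1, M2, and M3): 0.805735 × 0.792946 × 0.853850 = 0.5455

0.5455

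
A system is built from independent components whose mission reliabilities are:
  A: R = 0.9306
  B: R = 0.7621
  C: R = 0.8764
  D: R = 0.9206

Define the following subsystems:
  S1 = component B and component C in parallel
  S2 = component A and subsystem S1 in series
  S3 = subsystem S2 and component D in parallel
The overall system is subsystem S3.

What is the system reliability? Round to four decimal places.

0.9923

Parallel (B and C): 1 − (1 − 0.762100)(1 − 0.876400) = 0.970596
Series (A and [0.970596]): 0.930600 × 0.970596 = 0.903237
Parallel ([0.903237] and D): 1 − (1 − 0.903237)(1 − 0.920600) = 0.9923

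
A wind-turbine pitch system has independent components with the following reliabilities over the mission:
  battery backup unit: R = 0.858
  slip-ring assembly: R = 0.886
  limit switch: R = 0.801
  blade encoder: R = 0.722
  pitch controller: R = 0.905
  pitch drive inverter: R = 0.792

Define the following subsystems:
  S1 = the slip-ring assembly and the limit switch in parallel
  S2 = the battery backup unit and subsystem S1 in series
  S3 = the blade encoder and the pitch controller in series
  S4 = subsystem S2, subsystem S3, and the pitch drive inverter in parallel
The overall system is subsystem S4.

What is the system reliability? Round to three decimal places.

Parallel (slip-ring assembly and limit switch): 1 − (1 − 0.88600)(1 − 0.80100) = 0.97731
Series (battery backup unit and [0.97731]): 0.85800 × 0.97731 = 0.83853
Series (blade encoder and pitch controller): 0.72200 × 0.90500 = 0.65341
Parallel ([0.83853], [0.65341], and pitch drive inverter): 1 − (1 − 0.83853)(1 − 0.65341)(1 − 0.79200) = 0.988

0.988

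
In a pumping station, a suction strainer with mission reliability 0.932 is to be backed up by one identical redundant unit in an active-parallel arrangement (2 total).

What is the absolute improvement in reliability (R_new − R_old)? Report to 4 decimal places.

R_before = 0.932
R_after = 1 − (1 − 0.932)^2 = 0.9954
ΔR = 0.9954 − 0.932 = 0.0634

0.0634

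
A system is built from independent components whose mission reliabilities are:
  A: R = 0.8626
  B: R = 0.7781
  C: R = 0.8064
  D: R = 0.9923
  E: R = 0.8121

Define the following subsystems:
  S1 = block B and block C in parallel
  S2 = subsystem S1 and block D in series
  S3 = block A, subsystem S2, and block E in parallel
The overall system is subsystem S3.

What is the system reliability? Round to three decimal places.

0.999

Parallel (B and C): 1 − (1 − 0.77810)(1 − 0.80640) = 0.95704
Series ([0.95704] and D): 0.95704 × 0.99230 = 0.94967
Parallel (A, [0.94967], and E): 1 − (1 − 0.86260)(1 − 0.94967)(1 − 0.81210) = 0.999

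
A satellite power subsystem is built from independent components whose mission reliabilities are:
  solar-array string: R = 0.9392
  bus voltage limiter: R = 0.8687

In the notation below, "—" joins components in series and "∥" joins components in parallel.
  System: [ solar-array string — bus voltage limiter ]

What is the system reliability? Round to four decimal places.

Series (solar-array string and bus voltage limiter): 0.939200 × 0.868700 = 0.8159

0.8159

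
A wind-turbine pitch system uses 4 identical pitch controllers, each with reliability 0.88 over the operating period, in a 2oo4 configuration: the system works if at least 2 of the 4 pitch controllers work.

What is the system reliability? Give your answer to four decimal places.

R = Σ_{i=2}^{4} C(4,i) p^i (1−p)^{4−i} with p = 0.88
C(4,2)·0.88^2·0.12^2 = 0.066908
C(4,3)·0.88^3·0.12^1 = 0.327107
C(4,4)·0.88^4·0.12^0 = 0.599695
Sum = 0.9937

0.9937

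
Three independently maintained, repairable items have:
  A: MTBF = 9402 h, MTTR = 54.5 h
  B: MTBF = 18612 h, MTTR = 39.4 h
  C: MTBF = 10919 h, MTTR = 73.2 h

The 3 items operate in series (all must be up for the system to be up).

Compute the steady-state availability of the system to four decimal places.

0.9855

A(A) = MTBF/(MTBF+MTTR) = 9402/(9402+54.5) = 0.994237
A(B) = MTBF/(MTBF+MTTR) = 18612/(18612+39.4) = 0.997888
A(C) = MTBF/(MTBF+MTTR) = 10919/(10919+73.2) = 0.993341
Series availability: 0.994237 × 0.997888 × 0.993341 = 0.9855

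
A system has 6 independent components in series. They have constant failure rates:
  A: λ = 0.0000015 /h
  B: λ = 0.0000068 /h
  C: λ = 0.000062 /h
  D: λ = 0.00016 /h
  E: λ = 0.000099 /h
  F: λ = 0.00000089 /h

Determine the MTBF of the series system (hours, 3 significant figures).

3030

Series of exponential components: λ_sys = Σ λ_i
λ_sys = 0.0000015 + 0.0000068 + 0.000062 + 0.00016 + 0.000099 + 0.00000089 = 3.3019e-04 /h
MTBF = 1 / λ_sys = 3030 h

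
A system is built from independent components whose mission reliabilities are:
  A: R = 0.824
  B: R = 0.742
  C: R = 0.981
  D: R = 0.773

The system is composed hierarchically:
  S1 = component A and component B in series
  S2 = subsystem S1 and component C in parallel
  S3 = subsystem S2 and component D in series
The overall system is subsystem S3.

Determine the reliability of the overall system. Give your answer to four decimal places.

Series (A and B): 0.824000 × 0.742000 = 0.611408
Parallel ([0.611408] and C): 1 − (1 − 0.611408)(1 − 0.981000) = 0.992617
Series ([0.992617] and D): 0.992617 × 0.773000 = 0.7673

0.7673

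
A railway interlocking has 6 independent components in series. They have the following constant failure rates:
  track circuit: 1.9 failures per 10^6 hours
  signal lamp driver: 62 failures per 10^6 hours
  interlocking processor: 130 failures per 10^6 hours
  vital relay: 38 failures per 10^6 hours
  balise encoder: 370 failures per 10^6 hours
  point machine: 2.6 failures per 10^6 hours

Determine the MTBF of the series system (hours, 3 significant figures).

Series of exponential components: λ_sys = Σ λ_i
λ_sys = 0.0000019 + 0.000062 + 0.00013 + 0.000038 + 0.00037 + 0.0000026 = 6.0450e-04 /h
MTBF = 1 / λ_sys = 1650 h

1650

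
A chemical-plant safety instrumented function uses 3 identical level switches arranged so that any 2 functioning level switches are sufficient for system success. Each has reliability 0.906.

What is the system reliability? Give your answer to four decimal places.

0.9752

R = Σ_{i=2}^{3} C(3,i) p^i (1−p)^{3−i} with p = 0.906
C(3,2)·0.906^2·0.094^1 = 0.231476
C(3,3)·0.906^3·0.094^0 = 0.743677
Sum = 0.9752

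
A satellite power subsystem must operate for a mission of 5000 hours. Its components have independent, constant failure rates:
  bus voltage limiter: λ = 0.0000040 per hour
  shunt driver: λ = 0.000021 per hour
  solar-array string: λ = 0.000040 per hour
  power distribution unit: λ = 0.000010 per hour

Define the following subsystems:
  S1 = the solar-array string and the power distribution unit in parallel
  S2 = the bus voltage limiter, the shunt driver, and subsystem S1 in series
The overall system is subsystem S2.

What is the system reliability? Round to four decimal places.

0.8747

R(bus voltage limiter) = exp(−0.0000040 × 5000) = 0.980199
R(shunt driver) = exp(−0.000021 × 5000) = 0.900325
R(solar-array string) = exp(−0.000040 × 5000) = 0.818731
R(power distribution unit) = exp(−0.000010 × 5000) = 0.951229
Parallel (solar-array string and power distribution unit): 1 − (1 − 0.818731)(1 − 0.951229) = 0.991159
Series (bus voltage limiter, shunt driver, and [0.991159]): 0.980199 × 0.900325 × 0.991159 = 0.8747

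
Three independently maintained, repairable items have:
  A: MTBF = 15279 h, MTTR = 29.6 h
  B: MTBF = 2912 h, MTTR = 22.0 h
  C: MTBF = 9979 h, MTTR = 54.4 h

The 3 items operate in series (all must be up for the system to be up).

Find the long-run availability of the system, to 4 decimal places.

A(A) = MTBF/(MTBF+MTTR) = 15279/(15279+29.6) = 0.998066
A(B) = MTBF/(MTBF+MTTR) = 2912/(2912+22.0) = 0.992502
A(C) = MTBF/(MTBF+MTTR) = 9979/(9979+54.4) = 0.994578
Series availability: 0.998066 × 0.992502 × 0.994578 = 0.9852

0.9852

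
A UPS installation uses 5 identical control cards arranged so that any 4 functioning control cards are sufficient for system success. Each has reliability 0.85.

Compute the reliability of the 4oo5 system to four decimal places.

R = Σ_{i=4}^{5} C(5,i) p^i (1−p)^{5−i} with p = 0.85
C(5,4)·0.85^4·0.15^1 = 0.391505
C(5,5)·0.85^5·0.15^0 = 0.443705
Sum = 0.8352

0.8352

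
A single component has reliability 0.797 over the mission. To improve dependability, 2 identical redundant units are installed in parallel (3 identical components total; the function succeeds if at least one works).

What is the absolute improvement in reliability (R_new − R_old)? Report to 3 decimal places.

0.195

R_before = 0.797
R_after = 1 − (1 − 0.797)^3 = 0.992
ΔR = 0.992 − 0.797 = 0.195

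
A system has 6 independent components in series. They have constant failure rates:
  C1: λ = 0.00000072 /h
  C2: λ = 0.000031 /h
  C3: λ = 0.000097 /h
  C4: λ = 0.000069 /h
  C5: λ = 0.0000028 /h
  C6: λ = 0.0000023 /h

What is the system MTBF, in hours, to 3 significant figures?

Series of exponential components: λ_sys = Σ λ_i
λ_sys = 0.00000072 + 0.000031 + 0.000097 + 0.000069 + 0.0000028 + 0.0000023 = 2.0282e-04 /h
MTBF = 1 / λ_sys = 4930 h

4930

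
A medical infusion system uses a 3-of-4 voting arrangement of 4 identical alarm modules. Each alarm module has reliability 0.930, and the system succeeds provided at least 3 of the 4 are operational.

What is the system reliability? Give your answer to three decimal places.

R = Σ_{i=3}^{4} C(4,i) p^i (1−p)^{4−i} with p = 0.930
C(4,3)·0.930^3·0.070^1 = 0.22522
C(4,4)·0.930^4·0.070^0 = 0.74805
Sum = 0.973

0.973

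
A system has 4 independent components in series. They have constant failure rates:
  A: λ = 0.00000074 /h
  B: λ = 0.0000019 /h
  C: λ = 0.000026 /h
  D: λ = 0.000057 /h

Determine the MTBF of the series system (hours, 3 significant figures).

Series of exponential components: λ_sys = Σ λ_i
λ_sys = 0.00000074 + 0.0000019 + 0.000026 + 0.000057 = 8.5640e-05 /h
MTBF = 1 / λ_sys = 11700 h

11700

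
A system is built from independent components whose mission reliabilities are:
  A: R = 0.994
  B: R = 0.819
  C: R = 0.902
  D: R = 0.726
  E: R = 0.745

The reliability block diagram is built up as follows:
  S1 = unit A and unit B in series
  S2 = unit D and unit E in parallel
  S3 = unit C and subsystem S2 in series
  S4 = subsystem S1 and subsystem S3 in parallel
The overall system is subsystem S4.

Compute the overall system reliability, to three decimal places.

Series (A and B): 0.99400 × 0.81900 = 0.81409
Parallel (D and E): 1 − (1 − 0.72600)(1 − 0.74500) = 0.93013
Series (C and [0.93013]): 0.90200 × 0.93013 = 0.83898
Parallel ([0.81409] and [0.83898]): 1 − (1 − 0.81409)(1 − 0.83898) = 0.970

0.970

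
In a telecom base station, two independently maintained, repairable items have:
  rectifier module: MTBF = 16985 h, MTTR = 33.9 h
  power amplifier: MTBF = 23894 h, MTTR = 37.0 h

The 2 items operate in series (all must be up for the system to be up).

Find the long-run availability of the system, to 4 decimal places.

0.9965

A(rectifier module) = MTBF/(MTBF+MTTR) = 16985/(16985+33.9) = 0.998008
A(power amplifier) = MTBF/(MTBF+MTTR) = 23894/(23894+37.0) = 0.998454
Series availability: 0.998008 × 0.998454 = 0.9965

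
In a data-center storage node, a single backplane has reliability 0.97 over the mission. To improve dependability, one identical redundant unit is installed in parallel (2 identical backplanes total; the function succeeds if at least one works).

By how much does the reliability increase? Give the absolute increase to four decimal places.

0.0291

R_before = 0.97
R_after = 1 − (1 − 0.97)^2 = 0.9991
ΔR = 0.9991 − 0.97 = 0.0291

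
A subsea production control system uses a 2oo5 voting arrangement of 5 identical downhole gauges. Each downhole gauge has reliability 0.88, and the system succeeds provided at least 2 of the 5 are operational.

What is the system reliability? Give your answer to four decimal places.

R = Σ_{i=2}^{5} C(5,i) p^i (1−p)^{5−i} with p = 0.88
C(5,2)·0.88^2·0.12^3 = 0.013382
C(5,3)·0.88^3·0.12^2 = 0.098132
C(5,4)·0.88^4·0.12^1 = 0.359817
C(5,5)·0.88^5·0.12^0 = 0.527732
Sum = 0.9991

0.9991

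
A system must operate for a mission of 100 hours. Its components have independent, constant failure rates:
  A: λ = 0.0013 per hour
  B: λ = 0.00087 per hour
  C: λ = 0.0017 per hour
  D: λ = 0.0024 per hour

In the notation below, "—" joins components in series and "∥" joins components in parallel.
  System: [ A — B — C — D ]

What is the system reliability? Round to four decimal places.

0.5342

R(A) = exp(−0.0013 × 100) = 0.878095
R(B) = exp(−0.00087 × 100) = 0.916677
R(C) = exp(−0.0017 × 100) = 0.843665
R(D) = exp(−0.0024 × 100) = 0.786628
Series (A, B, C, and D): 0.878095 × 0.916677 × 0.843665 × 0.786628 = 0.5342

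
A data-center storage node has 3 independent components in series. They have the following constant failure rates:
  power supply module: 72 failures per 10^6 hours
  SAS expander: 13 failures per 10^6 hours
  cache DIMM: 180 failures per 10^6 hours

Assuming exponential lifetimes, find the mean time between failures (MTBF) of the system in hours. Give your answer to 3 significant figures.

3770

Series of exponential components: λ_sys = Σ λ_i
λ_sys = 0.000072 + 0.000013 + 0.00018 = 2.6500e-04 /h
MTBF = 1 / λ_sys = 3770 h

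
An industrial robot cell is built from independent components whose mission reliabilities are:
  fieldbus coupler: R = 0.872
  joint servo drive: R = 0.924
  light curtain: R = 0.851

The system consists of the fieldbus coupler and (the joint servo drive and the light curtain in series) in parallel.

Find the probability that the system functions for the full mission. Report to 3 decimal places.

Series (joint servo drive and light curtain): 0.92400 × 0.85100 = 0.78632
Parallel (fieldbus coupler and [0.78632]): 1 − (1 − 0.87200)(1 − 0.78632) = 0.973

0.973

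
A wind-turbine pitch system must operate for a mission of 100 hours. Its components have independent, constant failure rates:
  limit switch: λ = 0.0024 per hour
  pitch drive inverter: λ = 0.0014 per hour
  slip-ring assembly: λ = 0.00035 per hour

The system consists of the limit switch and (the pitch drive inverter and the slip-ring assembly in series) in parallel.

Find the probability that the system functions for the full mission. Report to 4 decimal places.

0.9657

R(limit switch) = exp(−0.0024 × 100) = 0.786628
R(pitch drive inverter) = exp(−0.0014 × 100) = 0.869358
R(slip-ring assembly) = exp(−0.00035 × 100) = 0.965605
Series (pitch drive inverter and slip-ring assembly): 0.869358 × 0.965605 = 0.839456
Parallel (limit switch and [0.839456]): 1 − (1 − 0.786628)(1 − 0.839456) = 0.9657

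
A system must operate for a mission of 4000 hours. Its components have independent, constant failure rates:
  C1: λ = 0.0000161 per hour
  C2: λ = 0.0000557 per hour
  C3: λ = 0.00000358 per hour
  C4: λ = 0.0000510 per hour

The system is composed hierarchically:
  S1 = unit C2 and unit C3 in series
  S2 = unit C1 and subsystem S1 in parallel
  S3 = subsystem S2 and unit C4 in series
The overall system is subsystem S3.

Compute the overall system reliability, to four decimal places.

R(C1) = exp(−0.0000161 × 4000) = 0.937630
R(C2) = exp(−0.0000557 × 4000) = 0.800275
R(C3) = exp(−0.00000358 × 4000) = 0.985782
R(C4) = exp(−0.0000510 × 4000) = 0.815462
Series (C2 and C3): 0.800275 × 0.985782 = 0.788897
Parallel (C1 and [0.788897]): 1 − (1 − 0.937630)(1 − 0.788897) = 0.986834
Series ([0.986834] and C4): 0.986834 × 0.815462 = 0.8047

0.8047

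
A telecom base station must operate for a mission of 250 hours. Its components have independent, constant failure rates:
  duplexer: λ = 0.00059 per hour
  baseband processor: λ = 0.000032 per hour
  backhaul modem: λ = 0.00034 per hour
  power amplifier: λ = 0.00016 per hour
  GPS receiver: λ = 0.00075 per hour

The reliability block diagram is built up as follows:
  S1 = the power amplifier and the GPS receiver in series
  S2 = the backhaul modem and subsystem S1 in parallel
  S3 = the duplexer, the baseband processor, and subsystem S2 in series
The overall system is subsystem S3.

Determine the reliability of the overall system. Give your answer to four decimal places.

0.8418

R(duplexer) = exp(−0.00059 × 250) = 0.862862
R(baseband processor) = exp(−0.000032 × 250) = 0.992032
R(backhaul modem) = exp(−0.00034 × 250) = 0.918512
R(power amplifier) = exp(−0.00016 × 250) = 0.960789
R(GPS receiver) = exp(−0.00075 × 250) = 0.829029
Series (power amplifier and GPS receiver): 0.960789 × 0.829029 = 0.796522
Parallel (backhaul modem and [0.796522]): 1 − (1 − 0.918512)(1 − 0.796522) = 0.983419
Series (duplexer, baseband processor, and [0.983419]): 0.862862 × 0.992032 × 0.983419 = 0.8418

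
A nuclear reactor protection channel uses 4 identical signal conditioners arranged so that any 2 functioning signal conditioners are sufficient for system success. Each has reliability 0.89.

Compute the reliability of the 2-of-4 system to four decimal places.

R = Σ_{i=2}^{4} C(4,i) p^i (1−p)^{4−i} with p = 0.89
C(4,2)·0.89^2·0.11^2 = 0.057506
C(4,3)·0.89^3·0.11^1 = 0.310186
C(4,4)·0.89^4·0.11^0 = 0.627422
Sum = 0.9951

0.9951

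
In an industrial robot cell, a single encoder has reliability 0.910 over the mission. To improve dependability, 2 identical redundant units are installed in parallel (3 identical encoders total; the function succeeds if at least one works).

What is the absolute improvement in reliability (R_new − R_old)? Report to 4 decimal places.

0.0893

R_before = 0.910
R_after = 1 − (1 − 0.910)^3 = 0.9993
ΔR = 0.9993 − 0.910 = 0.0893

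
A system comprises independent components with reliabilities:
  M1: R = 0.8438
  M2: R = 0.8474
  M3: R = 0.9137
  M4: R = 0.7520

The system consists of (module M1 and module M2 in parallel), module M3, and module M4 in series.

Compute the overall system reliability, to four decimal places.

0.6707

Parallel (M1 and M2): 1 − (1 − 0.843800)(1 − 0.847400) = 0.976164
Series ([0.976164], M3, and M4): 0.976164 × 0.913700 × 0.752000 = 0.6707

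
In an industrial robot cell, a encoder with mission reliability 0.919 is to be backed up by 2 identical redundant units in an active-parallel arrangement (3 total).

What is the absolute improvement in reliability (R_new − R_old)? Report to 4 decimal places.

R_before = 0.919
R_after = 1 − (1 − 0.919)^3 = 0.9995
ΔR = 0.9995 − 0.919 = 0.0805

0.0805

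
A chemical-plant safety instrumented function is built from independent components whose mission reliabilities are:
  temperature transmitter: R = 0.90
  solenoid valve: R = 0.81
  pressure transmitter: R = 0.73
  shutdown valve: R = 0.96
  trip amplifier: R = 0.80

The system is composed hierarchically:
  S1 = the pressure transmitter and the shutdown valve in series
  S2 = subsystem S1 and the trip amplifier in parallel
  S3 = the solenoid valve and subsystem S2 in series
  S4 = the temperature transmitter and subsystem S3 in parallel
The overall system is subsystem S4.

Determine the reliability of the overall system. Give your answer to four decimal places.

0.9762

Series (pressure transmitter and shutdown valve): 0.730000 × 0.960000 = 0.700800
Parallel ([0.700800] and trip amplifier): 1 − (1 − 0.700800)(1 − 0.800000) = 0.940160
Series (solenoid valve and [0.940160]): 0.810000 × 0.940160 = 0.761530
Parallel (temperature transmitter and [0.761530]): 1 − (1 − 0.900000)(1 − 0.761530) = 0.9762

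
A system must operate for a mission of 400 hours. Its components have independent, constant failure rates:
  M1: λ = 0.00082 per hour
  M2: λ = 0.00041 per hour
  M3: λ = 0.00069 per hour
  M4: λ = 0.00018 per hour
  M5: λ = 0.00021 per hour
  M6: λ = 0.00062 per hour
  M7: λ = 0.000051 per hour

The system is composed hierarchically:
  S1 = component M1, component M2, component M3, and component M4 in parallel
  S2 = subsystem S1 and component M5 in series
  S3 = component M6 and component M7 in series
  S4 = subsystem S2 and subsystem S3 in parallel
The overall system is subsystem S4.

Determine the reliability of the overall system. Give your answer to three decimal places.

R(M1) = exp(−0.00082 × 400) = 0.72036
R(M2) = exp(−0.00041 × 400) = 0.84874
R(M3) = exp(−0.00069 × 400) = 0.75881
R(M4) = exp(−0.00018 × 400) = 0.93053
R(M5) = exp(−0.00021 × 400) = 0.91943
R(M6) = exp(−0.00062 × 400) = 0.78036
R(M7) = exp(−0.000051 × 400) = 0.97981
Parallel (M1, M2, M3, and M4): 1 − (1 − 0.72036)(1 − 0.84874)(1 − 0.75881)(1 − 0.93053) = 0.99929
Series ([0.99929] and M5): 0.99929 × 0.91943 = 0.91878
Series (M6 and M7): 0.78036 × 0.97981 = 0.76460
Parallel ([0.91878] and [0.76460]): 1 − (1 − 0.91878)(1 − 0.76460) = 0.981

0.981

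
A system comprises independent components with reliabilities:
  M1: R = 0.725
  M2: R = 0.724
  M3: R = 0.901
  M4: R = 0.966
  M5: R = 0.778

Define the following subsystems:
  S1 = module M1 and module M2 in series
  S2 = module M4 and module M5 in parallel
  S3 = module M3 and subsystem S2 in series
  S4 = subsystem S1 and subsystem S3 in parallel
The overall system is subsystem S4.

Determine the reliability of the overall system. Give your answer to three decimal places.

0.950

Series (M1 and M2): 0.72500 × 0.72400 = 0.52490
Parallel (M4 and M5): 1 − (1 − 0.96600)(1 − 0.77800) = 0.99245
Series (M3 and [0.99245]): 0.90100 × 0.99245 = 0.89420
Parallel ([0.52490] and [0.89420]): 1 − (1 − 0.52490)(1 − 0.89420) = 0.950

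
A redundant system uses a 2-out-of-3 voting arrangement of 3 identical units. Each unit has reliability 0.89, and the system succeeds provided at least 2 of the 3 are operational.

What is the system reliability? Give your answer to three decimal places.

R = Σ_{i=2}^{3} C(3,i) p^i (1−p)^{3−i} with p = 0.89
C(3,2)·0.89^2·0.11^1 = 0.26139
C(3,3)·0.89^3·0.11^0 = 0.70497
Sum = 0.966

0.966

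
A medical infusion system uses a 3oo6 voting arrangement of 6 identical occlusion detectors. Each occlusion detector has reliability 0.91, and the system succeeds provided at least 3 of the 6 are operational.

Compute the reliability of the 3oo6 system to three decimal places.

0.999

R = Σ_{i=3}^{6} C(6,i) p^i (1−p)^{6−i} with p = 0.91
C(6,3)·0.91^3·0.09^3 = 0.01099
C(6,4)·0.91^4·0.09^2 = 0.08332
C(6,5)·0.91^5·0.09^1 = 0.33698
C(6,6)·0.91^6·0.09^0 = 0.56787
Sum = 0.999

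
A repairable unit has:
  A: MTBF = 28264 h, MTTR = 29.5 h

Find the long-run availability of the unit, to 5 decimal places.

A(A) = MTBF/(MTBF+MTTR) = 28264/(28264+29.5) = 0.99896

0.99896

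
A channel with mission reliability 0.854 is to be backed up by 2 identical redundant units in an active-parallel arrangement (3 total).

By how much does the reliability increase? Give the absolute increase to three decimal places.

0.143

R_before = 0.854
R_after = 1 − (1 − 0.854)^3 = 0.997
ΔR = 0.997 − 0.854 = 0.143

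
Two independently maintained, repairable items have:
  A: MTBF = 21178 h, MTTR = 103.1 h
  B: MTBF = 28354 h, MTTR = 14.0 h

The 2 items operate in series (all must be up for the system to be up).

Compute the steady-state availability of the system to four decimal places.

0.9947

A(A) = MTBF/(MTBF+MTTR) = 21178/(21178+103.1) = 0.995155
A(B) = MTBF/(MTBF+MTTR) = 28354/(28354+14.0) = 0.999506
Series availability: 0.995155 × 0.999506 = 0.9947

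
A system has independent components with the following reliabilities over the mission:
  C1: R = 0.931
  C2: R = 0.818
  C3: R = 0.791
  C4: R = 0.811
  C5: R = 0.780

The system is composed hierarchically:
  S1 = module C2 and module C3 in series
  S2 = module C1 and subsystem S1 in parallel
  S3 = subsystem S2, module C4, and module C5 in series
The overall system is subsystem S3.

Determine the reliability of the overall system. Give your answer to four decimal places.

Series (C2 and C3): 0.818000 × 0.791000 = 0.647038
Parallel (C1 and [0.647038]): 1 − (1 − 0.931000)(1 − 0.647038) = 0.975646
Series ([0.975646], C4, and C5): 0.975646 × 0.811000 × 0.780000 = 0.6172

0.6172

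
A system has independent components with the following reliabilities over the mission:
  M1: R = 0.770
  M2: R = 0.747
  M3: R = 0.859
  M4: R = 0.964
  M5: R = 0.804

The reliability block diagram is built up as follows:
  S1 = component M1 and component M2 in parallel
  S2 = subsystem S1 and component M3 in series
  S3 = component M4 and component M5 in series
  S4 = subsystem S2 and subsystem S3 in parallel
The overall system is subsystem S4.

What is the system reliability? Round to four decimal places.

0.9570

Parallel (M1 and M2): 1 − (1 − 0.770000)(1 − 0.747000) = 0.941810
Series ([0.941810] and M3): 0.941810 × 0.859000 = 0.809015
Series (M4 and M5): 0.964000 × 0.804000 = 0.775056
Parallel ([0.809015] and [0.775056]): 1 − (1 − 0.809015)(1 − 0.775056) = 0.9570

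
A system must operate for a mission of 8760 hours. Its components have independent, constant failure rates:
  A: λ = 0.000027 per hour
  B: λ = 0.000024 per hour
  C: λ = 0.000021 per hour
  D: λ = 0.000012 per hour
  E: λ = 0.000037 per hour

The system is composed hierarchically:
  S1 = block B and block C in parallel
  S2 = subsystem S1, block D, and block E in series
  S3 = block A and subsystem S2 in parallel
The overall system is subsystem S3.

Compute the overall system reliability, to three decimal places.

R(A) = exp(−0.000027 × 8760) = 0.78937
R(B) = exp(−0.000024 × 8760) = 0.81039
R(C) = exp(−0.000021 × 8760) = 0.83197
R(D) = exp(−0.000012 × 8760) = 0.90022
R(E) = exp(−0.000037 × 8760) = 0.72316
Parallel (B and C): 1 − (1 − 0.81039)(1 − 0.83197) = 0.96814
Series ([0.96814], D, and E): 0.96814 × 0.90022 × 0.72316 = 0.63026
Parallel (A and [0.63026]): 1 − (1 − 0.78937)(1 − 0.63026) = 0.922

0.922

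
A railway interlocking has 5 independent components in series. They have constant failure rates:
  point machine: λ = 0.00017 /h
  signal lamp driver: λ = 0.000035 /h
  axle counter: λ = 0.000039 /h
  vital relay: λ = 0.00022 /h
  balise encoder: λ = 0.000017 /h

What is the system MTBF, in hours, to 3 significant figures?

Series of exponential components: λ_sys = Σ λ_i
λ_sys = 0.00017 + 0.000035 + 0.000039 + 0.00022 + 0.000017 = 4.8100e-04 /h
MTBF = 1 / λ_sys = 2080 h

2080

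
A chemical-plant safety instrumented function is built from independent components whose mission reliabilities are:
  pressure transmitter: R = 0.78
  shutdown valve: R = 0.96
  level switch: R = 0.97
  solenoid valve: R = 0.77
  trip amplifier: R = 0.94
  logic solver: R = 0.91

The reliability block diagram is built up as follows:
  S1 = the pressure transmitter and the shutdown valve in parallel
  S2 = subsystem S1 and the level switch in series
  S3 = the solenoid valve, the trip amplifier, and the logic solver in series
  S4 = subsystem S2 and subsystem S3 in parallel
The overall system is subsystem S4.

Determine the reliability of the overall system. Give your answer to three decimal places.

0.987

Parallel (pressure transmitter and shutdown valve): 1 − (1 − 0.78000)(1 − 0.96000) = 0.99120
Series ([0.99120] and level switch): 0.99120 × 0.97000 = 0.96146
Series (solenoid valve, trip amplifier, and logic solver): 0.77000 × 0.94000 × 0.91000 = 0.65866
Parallel ([0.96146] and [0.65866]): 1 − (1 − 0.96146)(1 − 0.65866) = 0.987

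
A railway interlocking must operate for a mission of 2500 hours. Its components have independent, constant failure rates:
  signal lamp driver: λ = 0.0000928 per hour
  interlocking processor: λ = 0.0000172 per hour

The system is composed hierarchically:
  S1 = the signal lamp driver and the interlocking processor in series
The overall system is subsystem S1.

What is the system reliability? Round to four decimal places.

0.7596

R(signal lamp driver) = exp(−0.0000928 × 2500) = 0.792946
R(interlocking processor) = exp(−0.0000172 × 2500) = 0.957911
Series (signal lamp driver and interlocking processor): 0.792946 × 0.957911 = 0.7596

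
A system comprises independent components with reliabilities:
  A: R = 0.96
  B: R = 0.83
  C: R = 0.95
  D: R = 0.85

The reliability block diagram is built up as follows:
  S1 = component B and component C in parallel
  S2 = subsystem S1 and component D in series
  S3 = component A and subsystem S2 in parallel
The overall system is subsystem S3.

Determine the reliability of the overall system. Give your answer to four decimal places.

0.9937

Parallel (B and C): 1 − (1 − 0.830000)(1 − 0.950000) = 0.991500
Series ([0.991500] and D): 0.991500 × 0.850000 = 0.842775
Parallel (A and [0.842775]): 1 − (1 − 0.960000)(1 − 0.842775) = 0.9937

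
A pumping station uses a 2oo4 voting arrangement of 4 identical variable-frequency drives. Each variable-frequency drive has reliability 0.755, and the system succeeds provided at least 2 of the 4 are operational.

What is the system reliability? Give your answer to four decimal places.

R = Σ_{i=2}^{4} C(4,i) p^i (1−p)^{4−i} with p = 0.755
C(4,2)·0.755^2·0.245^2 = 0.205295
C(4,3)·0.755^3·0.245^1 = 0.421761
C(4,4)·0.755^4·0.245^0 = 0.324929
Sum = 0.9520

0.9520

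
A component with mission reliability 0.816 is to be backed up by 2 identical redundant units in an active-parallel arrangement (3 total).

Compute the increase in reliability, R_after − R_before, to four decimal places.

0.1778

R_before = 0.816
R_after = 1 − (1 − 0.816)^3 = 0.9938
ΔR = 0.9938 − 0.816 = 0.1778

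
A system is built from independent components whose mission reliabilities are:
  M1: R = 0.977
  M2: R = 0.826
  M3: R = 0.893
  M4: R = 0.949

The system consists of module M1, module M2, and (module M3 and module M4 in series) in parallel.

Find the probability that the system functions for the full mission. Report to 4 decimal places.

0.9994

Series (M3 and M4): 0.893000 × 0.949000 = 0.847457
Parallel (M1, M2, and [0.847457]): 1 − (1 − 0.977000)(1 − 0.826000)(1 − 0.847457) = 0.9994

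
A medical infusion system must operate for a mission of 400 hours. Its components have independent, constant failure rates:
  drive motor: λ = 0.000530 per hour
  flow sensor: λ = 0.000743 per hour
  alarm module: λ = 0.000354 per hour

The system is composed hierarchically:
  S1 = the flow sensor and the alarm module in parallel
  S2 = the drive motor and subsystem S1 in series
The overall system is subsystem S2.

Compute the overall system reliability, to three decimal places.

0.782

R(drive motor) = exp(−0.000530 × 400) = 0.80896
R(flow sensor) = exp(−0.000743 × 400) = 0.74290
R(alarm module) = exp(−0.000354 × 400) = 0.86797
Parallel (flow sensor and alarm module): 1 − (1 − 0.74290)(1 − 0.86797) = 0.96606
Series (drive motor and [0.96606]): 0.80896 × 0.96606 = 0.782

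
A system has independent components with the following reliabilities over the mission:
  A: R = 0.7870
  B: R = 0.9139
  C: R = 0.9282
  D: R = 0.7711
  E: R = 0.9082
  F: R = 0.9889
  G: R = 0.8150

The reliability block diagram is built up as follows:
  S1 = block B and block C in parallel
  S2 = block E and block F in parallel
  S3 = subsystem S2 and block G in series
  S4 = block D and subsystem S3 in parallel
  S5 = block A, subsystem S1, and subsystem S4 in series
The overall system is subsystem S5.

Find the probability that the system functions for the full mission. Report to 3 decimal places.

Parallel (B and C): 1 − (1 − 0.91390)(1 − 0.92820) = 0.99382
Parallel (E and F): 1 − (1 − 0.90820)(1 − 0.98890) = 0.99898
Series ([0.99898] and G): 0.99898 × 0.81500 = 0.81417
Parallel (D and [0.81417]): 1 − (1 − 0.77110)(1 − 0.81417) = 0.95746
Series (A, [0.99382], and [0.95746]): 0.78700 × 0.99382 × 0.95746 = 0.749

0.749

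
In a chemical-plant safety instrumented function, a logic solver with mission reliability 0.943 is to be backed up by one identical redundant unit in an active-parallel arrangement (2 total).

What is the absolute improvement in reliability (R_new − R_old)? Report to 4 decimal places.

0.0538

R_before = 0.943
R_after = 1 − (1 − 0.943)^2 = 0.9968
ΔR = 0.9968 − 0.943 = 0.0538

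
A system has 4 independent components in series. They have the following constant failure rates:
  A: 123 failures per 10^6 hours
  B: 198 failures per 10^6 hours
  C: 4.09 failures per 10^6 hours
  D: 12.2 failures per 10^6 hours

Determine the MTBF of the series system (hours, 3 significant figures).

2960

Series of exponential components: λ_sys = Σ λ_i
λ_sys = 0.000123 + 0.000198 + 0.00000409 + 0.0000122 = 3.3729e-04 /h
MTBF = 1 / λ_sys = 2960 h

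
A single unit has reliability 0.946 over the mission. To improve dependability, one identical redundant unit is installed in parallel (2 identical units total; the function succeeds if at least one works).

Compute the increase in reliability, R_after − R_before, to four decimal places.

R_before = 0.946
R_after = 1 − (1 − 0.946)^2 = 0.9971
ΔR = 0.9971 − 0.946 = 0.0511

0.0511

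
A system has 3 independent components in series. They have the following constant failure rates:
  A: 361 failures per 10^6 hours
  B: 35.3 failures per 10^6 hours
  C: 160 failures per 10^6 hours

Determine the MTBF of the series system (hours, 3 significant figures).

1800

Series of exponential components: λ_sys = Σ λ_i
λ_sys = 0.000361 + 0.0000353 + 0.000160 = 5.5630e-04 /h
MTBF = 1 / λ_sys = 1800 h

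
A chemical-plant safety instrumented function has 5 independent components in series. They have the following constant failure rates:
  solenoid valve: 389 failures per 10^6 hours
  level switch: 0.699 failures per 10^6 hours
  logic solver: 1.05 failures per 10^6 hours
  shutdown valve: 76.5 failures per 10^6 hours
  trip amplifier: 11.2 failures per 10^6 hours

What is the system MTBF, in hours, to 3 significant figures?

Series of exponential components: λ_sys = Σ λ_i
λ_sys = 0.000389 + 0.000000699 + 0.00000105 + 0.0000765 + 0.0000112 = 4.7845e-04 /h
MTBF = 1 / λ_sys = 2090 h

2090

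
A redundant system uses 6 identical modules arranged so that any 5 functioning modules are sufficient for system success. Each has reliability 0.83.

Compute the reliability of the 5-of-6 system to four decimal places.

0.7287

R = Σ_{i=5}^{6} C(6,i) p^i (1−p)^{6−i} with p = 0.83
C(6,5)·0.83^5·0.17^1 = 0.401782
C(6,6)·0.83^6·0.17^0 = 0.326940
Sum = 0.7287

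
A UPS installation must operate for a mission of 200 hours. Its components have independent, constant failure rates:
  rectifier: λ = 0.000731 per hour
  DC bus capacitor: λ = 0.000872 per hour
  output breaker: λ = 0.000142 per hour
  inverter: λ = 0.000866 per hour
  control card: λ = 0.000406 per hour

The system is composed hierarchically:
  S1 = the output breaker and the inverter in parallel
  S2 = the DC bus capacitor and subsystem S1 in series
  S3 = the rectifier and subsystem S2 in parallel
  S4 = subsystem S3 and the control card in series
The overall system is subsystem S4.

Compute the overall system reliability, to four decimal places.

R(rectifier) = exp(−0.000731 × 200) = 0.863985
R(DC bus capacitor) = exp(−0.000872 × 200) = 0.839961
R(output breaker) = exp(−0.000142 × 200) = 0.971999
R(inverter) = exp(−0.000866 × 200) = 0.840969
R(control card) = exp(−0.000406 × 200) = 0.922009
Parallel (output breaker and inverter): 1 − (1 − 0.971999)(1 − 0.840969) = 0.995547
Series (DC bus capacitor and [0.995547]): 0.839961 × 0.995547 = 0.836221
Parallel (rectifier and [0.836221]): 1 − (1 − 0.863985)(1 − 0.836221) = 0.977724
Series ([0.977724] and control card): 0.977724 × 0.922009 = 0.9015

0.9015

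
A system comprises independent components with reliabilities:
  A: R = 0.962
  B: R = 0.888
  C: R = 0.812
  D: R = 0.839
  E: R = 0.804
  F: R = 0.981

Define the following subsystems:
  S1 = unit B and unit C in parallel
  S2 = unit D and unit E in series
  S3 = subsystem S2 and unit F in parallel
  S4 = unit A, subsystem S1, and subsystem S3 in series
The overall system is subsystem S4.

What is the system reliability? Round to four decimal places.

0.9359

Parallel (B and C): 1 − (1 − 0.888000)(1 − 0.812000) = 0.978944
Series (D and E): 0.839000 × 0.804000 = 0.674556
Parallel ([0.674556] and F): 1 − (1 − 0.674556)(1 − 0.981000) = 0.993817
Series (A, [0.978944], and [0.993817]): 0.962000 × 0.978944 × 0.993817 = 0.9359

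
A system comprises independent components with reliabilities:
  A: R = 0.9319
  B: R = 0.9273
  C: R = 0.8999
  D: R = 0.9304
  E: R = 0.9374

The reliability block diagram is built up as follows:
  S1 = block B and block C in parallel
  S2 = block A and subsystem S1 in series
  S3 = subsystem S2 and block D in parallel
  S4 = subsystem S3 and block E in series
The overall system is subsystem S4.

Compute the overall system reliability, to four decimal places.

Parallel (B and C): 1 − (1 − 0.927300)(1 − 0.899900) = 0.992723
Series (A and [0.992723]): 0.931900 × 0.992723 = 0.925119
Parallel ([0.925119] and D): 1 − (1 − 0.925119)(1 − 0.930400) = 0.994788
Series ([0.994788] and E): 0.994788 × 0.937400 = 0.9325

0.9325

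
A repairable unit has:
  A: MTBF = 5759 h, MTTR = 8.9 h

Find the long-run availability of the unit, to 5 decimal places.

A(A) = MTBF/(MTBF+MTTR) = 5759/(5759+8.9) = 0.99846

0.99846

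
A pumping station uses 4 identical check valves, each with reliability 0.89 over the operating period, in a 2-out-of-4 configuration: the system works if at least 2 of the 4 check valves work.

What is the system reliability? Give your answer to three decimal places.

R = Σ_{i=2}^{4} C(4,i) p^i (1−p)^{4−i} with p = 0.89
C(4,2)·0.89^2·0.11^2 = 0.05751
C(4,3)·0.89^3·0.11^1 = 0.31019
C(4,4)·0.89^4·0.11^0 = 0.62742
Sum = 0.995

0.995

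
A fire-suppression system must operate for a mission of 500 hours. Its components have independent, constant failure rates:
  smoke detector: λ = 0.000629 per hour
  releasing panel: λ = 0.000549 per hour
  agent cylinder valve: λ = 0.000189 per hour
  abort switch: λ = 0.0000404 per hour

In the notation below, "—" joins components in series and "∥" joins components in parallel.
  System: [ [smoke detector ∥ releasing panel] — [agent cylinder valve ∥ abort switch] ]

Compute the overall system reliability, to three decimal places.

R(smoke detector) = exp(−0.000629 × 500) = 0.73015
R(releasing panel) = exp(−0.000549 × 500) = 0.75995
R(agent cylinder valve) = exp(−0.000189 × 500) = 0.90983
R(abort switch) = exp(−0.0000404 × 500) = 0.98000
Parallel (smoke detector and releasing panel): 1 − (1 − 0.73015)(1 − 0.75995) = 0.93522
Parallel (agent cylinder valve and abort switch): 1 − (1 − 0.90983)(1 − 0.98000) = 0.99820
Series ([0.93522] and [0.99820]): 0.93522 × 0.99820 = 0.934

0.934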